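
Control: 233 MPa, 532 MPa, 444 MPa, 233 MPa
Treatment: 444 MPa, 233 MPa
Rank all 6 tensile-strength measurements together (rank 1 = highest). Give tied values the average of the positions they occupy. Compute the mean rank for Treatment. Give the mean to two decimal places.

3.75

Sorted (descending): 532, 444, 444, 233, 233, 233
The 2 values of 444 occupy positions 2–3 → average rank (2+3)/2 = 2.5.
The 3 values of 233 occupy positions 4–6 → average rank 5.
Treatment values → pooled ranks: 444→2.5, 233→5
Mean rank = (2.5 + 5) / 2 = 3.75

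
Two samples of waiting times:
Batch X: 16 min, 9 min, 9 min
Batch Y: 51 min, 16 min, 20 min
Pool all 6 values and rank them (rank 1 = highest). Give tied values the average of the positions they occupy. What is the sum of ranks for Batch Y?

Sorted (descending): 51, 20, 16, 16, 9, 9
The 2 values of 16 occupy positions 3–4 → average rank (3+4)/2 = 3.5.
The 2 values of 9 occupy positions 5–6 → average rank (5+6)/2 = 5.5.
Batch Y values → pooled ranks: 51→1, 16→3.5, 20→2
Rank sum = 1 + 3.5 + 2 = 6.5

6.5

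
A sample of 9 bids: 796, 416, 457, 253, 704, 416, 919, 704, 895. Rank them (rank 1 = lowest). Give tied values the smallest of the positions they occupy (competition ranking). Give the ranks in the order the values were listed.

Sorted (ascending): 253, 416, 416, 457, 704, 704, 796, 895, 919
The 2 values of 416 occupy positions 2–3 → each gets rank 2.
The 2 values of 704 occupy positions 5–6 → each gets rank 5.

7, 2, 4, 1, 5, 2, 9, 5, 8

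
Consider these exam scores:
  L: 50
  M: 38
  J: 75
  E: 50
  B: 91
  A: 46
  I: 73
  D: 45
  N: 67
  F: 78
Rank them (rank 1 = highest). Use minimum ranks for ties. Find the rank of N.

Sorted (descending): 91, 78, 75, 73, 67, 50, 50, 46, 45, 38
The 2 values of 50 occupy positions 6–7 → each gets rank 6.
N has value 67 → rank 5.

5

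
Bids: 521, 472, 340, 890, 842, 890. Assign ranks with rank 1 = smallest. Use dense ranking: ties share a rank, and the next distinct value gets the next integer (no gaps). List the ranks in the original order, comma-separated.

3, 2, 1, 5, 4, 5

Sorted (ascending): 340, 472, 521, 842, 890, 890
The 2 values of 890 share dense rank 5.
Remaining distinct values take the next consecutive integers.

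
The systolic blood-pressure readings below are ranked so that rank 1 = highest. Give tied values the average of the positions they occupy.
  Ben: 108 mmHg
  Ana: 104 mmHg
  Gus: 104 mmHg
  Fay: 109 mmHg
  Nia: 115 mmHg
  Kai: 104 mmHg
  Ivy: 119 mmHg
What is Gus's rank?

Sorted (descending): 119, 115, 109, 108, 104, 104, 104
The 3 values of 104 occupy positions 5–7 → average rank 6.
Gus has value 104 mmHg → rank 6.

6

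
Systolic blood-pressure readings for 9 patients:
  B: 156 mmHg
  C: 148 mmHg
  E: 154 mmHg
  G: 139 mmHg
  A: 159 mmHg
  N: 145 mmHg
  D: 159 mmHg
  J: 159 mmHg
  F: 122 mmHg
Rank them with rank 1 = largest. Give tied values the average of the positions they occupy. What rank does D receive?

Sorted (descending): 159, 159, 159, 156, 154, 148, 145, 139, 122
The 3 values of 159 occupy positions 1–3 → average rank 2.
D has value 159 mmHg → rank 2.

2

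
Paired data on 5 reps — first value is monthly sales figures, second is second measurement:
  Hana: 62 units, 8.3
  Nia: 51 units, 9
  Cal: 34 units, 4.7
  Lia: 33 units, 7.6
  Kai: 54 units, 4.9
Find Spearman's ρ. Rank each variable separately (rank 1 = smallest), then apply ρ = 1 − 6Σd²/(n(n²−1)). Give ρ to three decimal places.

Ranks of variable 1: 5, 3, 2, 1, 4
Ranks of variable 2: 4, 5, 1, 3, 2
d = r₁ − r₂: 1, -2, 1, -2, 2
d²: 1, 4, 1, 4, 4; Σd² = 14
ρ = 1 − 6·14/(5·24) = 1 − 84/120 = 0.300

0.300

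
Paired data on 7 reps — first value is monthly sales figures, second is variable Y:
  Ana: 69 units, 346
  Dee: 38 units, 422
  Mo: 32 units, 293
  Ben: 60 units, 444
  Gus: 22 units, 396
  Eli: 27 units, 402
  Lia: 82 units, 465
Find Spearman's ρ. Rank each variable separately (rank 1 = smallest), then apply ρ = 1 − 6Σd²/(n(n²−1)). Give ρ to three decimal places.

0.464

Ranks of variable 1: 6, 4, 3, 5, 1, 2, 7
Ranks of variable 2: 2, 5, 1, 6, 3, 4, 7
d = r₁ − r₂: 4, -1, 2, -1, -2, -2, 0
d²: 16, 1, 4, 1, 4, 4, 0; Σd² = 30
ρ = 1 − 6·30/(7·48) = 1 − 180/336 = 0.464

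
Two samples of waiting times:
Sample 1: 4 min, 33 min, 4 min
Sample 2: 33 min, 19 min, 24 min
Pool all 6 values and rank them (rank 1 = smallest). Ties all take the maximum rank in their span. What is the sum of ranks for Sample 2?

13

Sorted (ascending): 4, 4, 19, 24, 33, 33
The 2 values of 4 occupy positions 1–2 → each gets rank 2.
The 2 values of 33 occupy positions 5–6 → each gets rank 6.
Sample 2 values → pooled ranks: 33→6, 19→3, 24→4
Rank sum = 6 + 3 + 4 = 13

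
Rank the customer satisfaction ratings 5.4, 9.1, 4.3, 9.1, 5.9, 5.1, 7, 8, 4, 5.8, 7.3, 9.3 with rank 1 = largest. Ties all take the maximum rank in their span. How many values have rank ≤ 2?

1

Sorted (descending): 9.3, 9.1, 9.1, 8, 7.3, 7, 5.9, 5.8, 5.4, 5.1, 4.3, 4
The 2 values of 9.1 occupy positions 2–3 → each gets rank 3.
Ranks ≤ 2: {1} → 1 value.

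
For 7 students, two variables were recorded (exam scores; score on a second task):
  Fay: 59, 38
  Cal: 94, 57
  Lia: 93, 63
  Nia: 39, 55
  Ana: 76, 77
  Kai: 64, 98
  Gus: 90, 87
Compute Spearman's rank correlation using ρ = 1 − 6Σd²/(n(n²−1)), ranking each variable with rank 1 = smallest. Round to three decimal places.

0.286

Ranks of variable 1: 2, 7, 6, 1, 4, 3, 5
Ranks of variable 2: 1, 3, 4, 2, 5, 7, 6
d = r₁ − r₂: 1, 4, 2, -1, -1, -4, -1
d²: 1, 16, 4, 1, 1, 16, 1; Σd² = 40
ρ = 1 − 6·40/(7·48) = 1 − 240/336 = 0.286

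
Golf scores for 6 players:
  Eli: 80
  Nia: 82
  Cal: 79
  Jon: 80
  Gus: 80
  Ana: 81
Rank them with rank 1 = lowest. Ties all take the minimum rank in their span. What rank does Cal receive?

Sorted (ascending): 79, 80, 80, 80, 81, 82
The 3 values of 80 occupy positions 2–4 → each gets rank 2.
Cal has value 79 → rank 1.

1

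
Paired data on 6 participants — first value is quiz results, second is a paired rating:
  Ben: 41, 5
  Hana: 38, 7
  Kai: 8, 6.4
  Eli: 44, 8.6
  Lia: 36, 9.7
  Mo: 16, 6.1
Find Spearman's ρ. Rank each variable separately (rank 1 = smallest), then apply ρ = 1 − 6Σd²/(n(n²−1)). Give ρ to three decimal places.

Ranks of variable 1: 5, 4, 1, 6, 3, 2
Ranks of variable 2: 1, 4, 3, 5, 6, 2
d = r₁ − r₂: 4, 0, -2, 1, -3, 0
d²: 16, 0, 4, 1, 9, 0; Σd² = 30
ρ = 1 − 6·30/(6·35) = 1 − 180/210 = 0.143

0.143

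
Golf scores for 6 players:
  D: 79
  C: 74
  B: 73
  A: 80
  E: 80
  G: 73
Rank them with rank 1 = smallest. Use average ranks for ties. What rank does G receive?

1.5

Sorted (ascending): 73, 73, 74, 79, 80, 80
The 2 values of 73 occupy positions 1–2 → average rank (1+2)/2 = 1.5.
The 2 values of 80 occupy positions 5–6 → average rank (5+6)/2 = 5.5.
G has value 73 → rank 1.5.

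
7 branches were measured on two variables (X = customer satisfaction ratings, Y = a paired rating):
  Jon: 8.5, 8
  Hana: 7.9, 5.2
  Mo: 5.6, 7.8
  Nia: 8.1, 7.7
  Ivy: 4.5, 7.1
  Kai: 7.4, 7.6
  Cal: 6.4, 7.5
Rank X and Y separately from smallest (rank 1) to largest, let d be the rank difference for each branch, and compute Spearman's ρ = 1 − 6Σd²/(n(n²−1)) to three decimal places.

0.393

Ranks of variable 1: 7, 5, 2, 6, 1, 4, 3
Ranks of variable 2: 7, 1, 6, 5, 2, 4, 3
d = r₁ − r₂: 0, 4, -4, 1, -1, 0, 0
d²: 0, 16, 16, 1, 1, 0, 0; Σd² = 34
ρ = 1 − 6·34/(7·48) = 1 − 204/336 = 0.393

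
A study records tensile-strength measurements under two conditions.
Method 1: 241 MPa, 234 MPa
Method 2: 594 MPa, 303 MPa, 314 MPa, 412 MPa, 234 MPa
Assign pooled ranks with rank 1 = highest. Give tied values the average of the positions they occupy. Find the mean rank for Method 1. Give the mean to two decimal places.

Sorted (descending): 594, 412, 314, 303, 241, 234, 234
The 2 values of 234 occupy positions 6–7 → average rank (6+7)/2 = 6.5.
Method 1 values → pooled ranks: 241→5, 234→6.5
Mean rank = (5 + 6.5) / 2 = 5.75

5.75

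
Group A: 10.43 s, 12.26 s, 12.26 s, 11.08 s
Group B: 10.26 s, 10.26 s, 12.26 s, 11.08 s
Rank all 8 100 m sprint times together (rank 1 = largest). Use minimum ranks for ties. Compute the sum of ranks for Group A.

12

Sorted (descending): 12.26, 12.26, 12.26, 11.08, 11.08, 10.43, 10.26, 10.26
The 3 values of 12.26 occupy positions 1–3 → each gets rank 1.
The 2 values of 11.08 occupy positions 4–5 → each gets rank 4.
The 2 values of 10.26 occupy positions 7–8 → each gets rank 7.
Group A values → pooled ranks: 10.43→6, 12.26→1, 12.26→1, 11.08→4
Rank sum = 6 + 1 + 1 + 4 = 12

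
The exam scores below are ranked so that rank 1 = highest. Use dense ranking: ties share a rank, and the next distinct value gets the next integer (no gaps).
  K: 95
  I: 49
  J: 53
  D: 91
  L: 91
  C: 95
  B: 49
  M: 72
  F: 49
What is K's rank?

Sorted (descending): 95, 95, 91, 91, 72, 53, 49, 49, 49
The 2 values of 95 share dense rank 1.
The 2 values of 91 share dense rank 2.
The 3 values of 49 share dense rank 5.
Remaining distinct values take the next consecutive integers.
K has value 95 → rank 1.

1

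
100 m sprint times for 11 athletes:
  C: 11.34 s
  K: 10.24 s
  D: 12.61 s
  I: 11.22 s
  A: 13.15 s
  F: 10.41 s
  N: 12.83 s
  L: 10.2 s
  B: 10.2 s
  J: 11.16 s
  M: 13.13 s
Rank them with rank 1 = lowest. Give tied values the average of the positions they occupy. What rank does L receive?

Sorted (ascending): 10.2, 10.2, 10.24, 10.41, 11.16, 11.22, 11.34, 12.61, 12.83, 13.13, 13.15
The 2 values of 10.2 occupy positions 1–2 → average rank (1+2)/2 = 1.5.
L has value 10.2 s → rank 1.5.

1.5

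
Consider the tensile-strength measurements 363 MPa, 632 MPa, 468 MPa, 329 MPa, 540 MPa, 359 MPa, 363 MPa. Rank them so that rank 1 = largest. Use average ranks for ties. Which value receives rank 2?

Sorted (descending): 632, 540, 468, 363, 363, 359, 329
The 2 values of 363 occupy positions 4–5 → average rank (4+5)/2 = 4.5.
Rank 2 → value 540.

540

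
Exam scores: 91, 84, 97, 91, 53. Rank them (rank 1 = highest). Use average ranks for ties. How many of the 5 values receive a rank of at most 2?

Sorted (descending): 97, 91, 91, 84, 53
The 2 values of 91 occupy positions 2–3 → average rank (2+3)/2 = 2.5.
Ranks ≤ 2: {1} → 1 value.

1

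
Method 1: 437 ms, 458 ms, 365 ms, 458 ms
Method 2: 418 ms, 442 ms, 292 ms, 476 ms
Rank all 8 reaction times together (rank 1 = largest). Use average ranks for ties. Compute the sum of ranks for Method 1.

17

Sorted (descending): 476, 458, 458, 442, 437, 418, 365, 292
The 2 values of 458 occupy positions 2–3 → average rank (2+3)/2 = 2.5.
Method 1 values → pooled ranks: 437→5, 458→2.5, 365→7, 458→2.5
Rank sum = 5 + 2.5 + 7 + 2.5 = 17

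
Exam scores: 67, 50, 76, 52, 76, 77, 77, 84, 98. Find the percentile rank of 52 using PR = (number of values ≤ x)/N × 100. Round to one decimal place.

22.2

N = 9.
Strictly below 52: 1. Equal to 52: 1.
PR = 2/9 × 100 = 22.2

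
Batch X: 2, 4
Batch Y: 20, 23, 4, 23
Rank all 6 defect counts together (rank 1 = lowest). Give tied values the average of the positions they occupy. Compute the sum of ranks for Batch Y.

17.5

Sorted (ascending): 2, 4, 4, 20, 23, 23
The 2 values of 4 occupy positions 2–3 → average rank (2+3)/2 = 2.5.
The 2 values of 23 occupy positions 5–6 → average rank (5+6)/2 = 5.5.
Batch Y values → pooled ranks: 20→4, 23→5.5, 4→2.5, 23→5.5
Rank sum = 4 + 5.5 + 2.5 + 5.5 = 17.5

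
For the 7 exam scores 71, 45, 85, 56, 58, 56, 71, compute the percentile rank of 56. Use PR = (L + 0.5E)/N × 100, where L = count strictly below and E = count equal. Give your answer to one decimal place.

N = 7.
Strictly below 56: 1. Equal to 56: 2.
PR = (1 + 0.5·2)/7 × 100 = 28.6

28.6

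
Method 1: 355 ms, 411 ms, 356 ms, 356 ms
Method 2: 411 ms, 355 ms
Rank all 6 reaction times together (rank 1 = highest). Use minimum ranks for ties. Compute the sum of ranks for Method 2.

Sorted (descending): 411, 411, 356, 356, 355, 355
The 2 values of 411 occupy positions 1–2 → each gets rank 1.
The 2 values of 356 occupy positions 3–4 → each gets rank 3.
The 2 values of 355 occupy positions 5–6 → each gets rank 5.
Method 2 values → pooled ranks: 411→1, 355→5
Rank sum = 1 + 5 = 6

6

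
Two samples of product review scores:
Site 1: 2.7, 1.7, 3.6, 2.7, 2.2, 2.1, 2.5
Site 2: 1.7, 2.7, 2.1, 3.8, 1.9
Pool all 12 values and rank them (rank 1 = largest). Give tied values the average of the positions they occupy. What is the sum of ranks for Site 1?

43

Sorted (descending): 3.8, 3.6, 2.7, 2.7, 2.7, 2.5, 2.2, 2.1, 2.1, 1.9, 1.7, 1.7
The 3 values of 2.7 occupy positions 3–5 → average rank 4.
The 2 values of 2.1 occupy positions 8–9 → average rank (8+9)/2 = 8.5.
The 2 values of 1.7 occupy positions 11–12 → average rank (11+12)/2 = 11.5.
Site 1 values → pooled ranks: 2.7→4, 1.7→11.5, 3.6→2, 2.7→4, 2.2→7, 2.1→8.5, 2.5→6
Rank sum = 4 + 11.5 + 2 + 4 + 7 + 8.5 + 6 = 43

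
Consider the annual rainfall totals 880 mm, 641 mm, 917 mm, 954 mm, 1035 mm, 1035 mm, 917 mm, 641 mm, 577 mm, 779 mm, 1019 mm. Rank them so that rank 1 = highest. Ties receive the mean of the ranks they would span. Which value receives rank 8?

Sorted (descending): 1035, 1035, 1019, 954, 917, 917, 880, 779, 641, 641, 577
The 2 values of 1035 occupy positions 1–2 → average rank (1+2)/2 = 1.5.
The 2 values of 917 occupy positions 5–6 → average rank (5+6)/2 = 5.5.
The 2 values of 641 occupy positions 9–10 → average rank (9+10)/2 = 9.5.
Rank 8 → value 779.

779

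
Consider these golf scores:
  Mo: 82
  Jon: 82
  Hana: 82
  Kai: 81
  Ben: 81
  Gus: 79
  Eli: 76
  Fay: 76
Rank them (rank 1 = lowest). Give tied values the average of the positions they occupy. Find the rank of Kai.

Sorted (ascending): 76, 76, 79, 81, 81, 82, 82, 82
The 2 values of 76 occupy positions 1–2 → average rank (1+2)/2 = 1.5.
The 2 values of 81 occupy positions 4–5 → average rank (4+5)/2 = 4.5.
The 3 values of 82 occupy positions 6–8 → average rank 7.
Kai has value 81 → rank 4.5.

4.5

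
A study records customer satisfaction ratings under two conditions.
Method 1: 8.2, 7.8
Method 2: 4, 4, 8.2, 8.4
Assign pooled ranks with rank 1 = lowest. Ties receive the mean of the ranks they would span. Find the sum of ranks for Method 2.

13.5

Sorted (ascending): 4, 4, 7.8, 8.2, 8.2, 8.4
The 2 values of 4 occupy positions 1–2 → average rank (1+2)/2 = 1.5.
The 2 values of 8.2 occupy positions 4–5 → average rank (4+5)/2 = 4.5.
Method 2 values → pooled ranks: 4→1.5, 4→1.5, 8.2→4.5, 8.4→6
Rank sum = 1.5 + 1.5 + 4.5 + 6 = 13.5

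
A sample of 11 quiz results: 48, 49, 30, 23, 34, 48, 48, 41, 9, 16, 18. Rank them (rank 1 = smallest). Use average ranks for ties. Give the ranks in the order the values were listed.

9, 11, 5, 4, 6, 9, 9, 7, 1, 2, 3

Sorted (ascending): 9, 16, 18, 23, 30, 34, 41, 48, 48, 48, 49
The 3 values of 48 occupy positions 8–10 → average rank 9.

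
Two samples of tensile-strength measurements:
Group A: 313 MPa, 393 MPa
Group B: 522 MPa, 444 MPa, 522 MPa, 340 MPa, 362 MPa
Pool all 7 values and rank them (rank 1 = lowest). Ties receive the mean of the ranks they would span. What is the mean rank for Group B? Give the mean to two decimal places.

Sorted (ascending): 313, 340, 362, 393, 444, 522, 522
The 2 values of 522 occupy positions 6–7 → average rank (6+7)/2 = 6.5.
Group B values → pooled ranks: 522→6.5, 444→5, 522→6.5, 340→2, 362→3
Mean rank = (6.5 + 5 + 6.5 + 2 + 3) / 5 = 4.60

4.60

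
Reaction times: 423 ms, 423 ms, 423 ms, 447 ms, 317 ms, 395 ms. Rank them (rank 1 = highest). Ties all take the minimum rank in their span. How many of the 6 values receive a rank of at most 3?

Sorted (descending): 447, 423, 423, 423, 395, 317
The 3 values of 423 occupy positions 2–4 → each gets rank 2.
Ranks ≤ 3: {1, 2, 2, 2} → 4 values.

4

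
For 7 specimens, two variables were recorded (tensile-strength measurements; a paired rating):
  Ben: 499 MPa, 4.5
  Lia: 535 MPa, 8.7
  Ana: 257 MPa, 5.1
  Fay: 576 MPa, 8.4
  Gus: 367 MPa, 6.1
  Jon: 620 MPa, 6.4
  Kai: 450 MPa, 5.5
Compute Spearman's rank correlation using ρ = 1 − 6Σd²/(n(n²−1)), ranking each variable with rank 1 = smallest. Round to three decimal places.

0.607

Ranks of variable 1: 4, 5, 1, 6, 2, 7, 3
Ranks of variable 2: 1, 7, 2, 6, 4, 5, 3
d = r₁ − r₂: 3, -2, -1, 0, -2, 2, 0
d²: 9, 4, 1, 0, 4, 4, 0; Σd² = 22
ρ = 1 − 6·22/(7·48) = 1 − 132/336 = 0.607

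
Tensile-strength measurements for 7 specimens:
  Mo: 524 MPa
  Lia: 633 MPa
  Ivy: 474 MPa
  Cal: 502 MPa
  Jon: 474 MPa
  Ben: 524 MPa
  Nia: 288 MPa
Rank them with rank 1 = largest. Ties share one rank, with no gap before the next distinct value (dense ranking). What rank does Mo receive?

Sorted (descending): 633, 524, 524, 502, 474, 474, 288
The 2 values of 524 share dense rank 2.
The 2 values of 474 share dense rank 4.
Remaining distinct values take the next consecutive integers.
Mo has value 524 MPa → rank 2.

2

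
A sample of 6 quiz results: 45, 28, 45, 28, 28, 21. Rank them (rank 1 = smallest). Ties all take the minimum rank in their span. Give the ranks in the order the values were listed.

5, 2, 5, 2, 2, 1

Sorted (ascending): 21, 28, 28, 28, 45, 45
The 3 values of 28 occupy positions 2–4 → each gets rank 2.
The 2 values of 45 occupy positions 5–6 → each gets rank 5.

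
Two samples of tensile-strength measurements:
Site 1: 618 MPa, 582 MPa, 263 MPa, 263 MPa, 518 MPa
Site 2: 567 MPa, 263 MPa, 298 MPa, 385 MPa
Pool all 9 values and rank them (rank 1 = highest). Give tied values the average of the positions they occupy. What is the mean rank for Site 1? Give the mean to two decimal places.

Sorted (descending): 618, 582, 567, 518, 385, 298, 263, 263, 263
The 3 values of 263 occupy positions 7–9 → average rank 8.
Site 1 values → pooled ranks: 618→1, 582→2, 263→8, 263→8, 518→4
Mean rank = (1 + 2 + 8 + 8 + 4) / 5 = 4.60

4.60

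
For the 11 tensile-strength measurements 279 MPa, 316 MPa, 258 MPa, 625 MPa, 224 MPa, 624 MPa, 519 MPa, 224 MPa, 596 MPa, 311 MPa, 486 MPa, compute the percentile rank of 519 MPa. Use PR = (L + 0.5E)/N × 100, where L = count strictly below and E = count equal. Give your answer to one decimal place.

N = 11.
Strictly below 519: 7. Equal to 519: 1.
PR = (7 + 0.5·1)/11 × 100 = 68.2

68.2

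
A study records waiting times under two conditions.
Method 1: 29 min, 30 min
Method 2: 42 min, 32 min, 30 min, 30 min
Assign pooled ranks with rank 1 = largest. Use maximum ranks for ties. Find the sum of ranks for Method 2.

13

Sorted (descending): 42, 32, 30, 30, 30, 29
The 3 values of 30 occupy positions 3–5 → each gets rank 5.
Method 2 values → pooled ranks: 42→1, 32→2, 30→5, 30→5
Rank sum = 1 + 2 + 5 + 5 = 13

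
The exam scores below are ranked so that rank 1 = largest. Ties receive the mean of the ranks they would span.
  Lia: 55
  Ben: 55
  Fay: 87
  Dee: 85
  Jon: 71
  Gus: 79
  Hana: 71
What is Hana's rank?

4.5

Sorted (descending): 87, 85, 79, 71, 71, 55, 55
The 2 values of 71 occupy positions 4–5 → average rank (4+5)/2 = 4.5.
The 2 values of 55 occupy positions 6–7 → average rank (6+7)/2 = 6.5.
Hana has value 71 → rank 4.5.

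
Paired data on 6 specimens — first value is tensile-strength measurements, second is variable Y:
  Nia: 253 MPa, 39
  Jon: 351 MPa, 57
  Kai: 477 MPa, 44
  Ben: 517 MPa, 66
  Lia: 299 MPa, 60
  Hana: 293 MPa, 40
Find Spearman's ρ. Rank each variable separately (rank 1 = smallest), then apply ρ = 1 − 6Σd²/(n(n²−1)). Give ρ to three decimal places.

Ranks of variable 1: 1, 4, 5, 6, 3, 2
Ranks of variable 2: 1, 4, 3, 6, 5, 2
d = r₁ − r₂: 0, 0, 2, 0, -2, 0
d²: 0, 0, 4, 0, 4, 0; Σd² = 8
ρ = 1 − 6·8/(6·35) = 1 − 48/210 = 0.771

0.771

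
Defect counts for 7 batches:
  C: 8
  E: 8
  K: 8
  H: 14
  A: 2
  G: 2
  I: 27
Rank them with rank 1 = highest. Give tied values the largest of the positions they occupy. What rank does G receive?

Sorted (descending): 27, 14, 8, 8, 8, 2, 2
The 3 values of 8 occupy positions 3–5 → each gets rank 5.
The 2 values of 2 occupy positions 6–7 → each gets rank 7.
G has value 2 → rank 7.

7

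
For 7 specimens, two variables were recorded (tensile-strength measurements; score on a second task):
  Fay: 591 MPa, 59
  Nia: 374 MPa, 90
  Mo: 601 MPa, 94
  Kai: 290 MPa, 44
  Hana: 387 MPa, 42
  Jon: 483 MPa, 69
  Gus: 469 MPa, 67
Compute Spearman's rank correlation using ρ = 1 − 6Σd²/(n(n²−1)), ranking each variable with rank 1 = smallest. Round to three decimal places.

Ranks of variable 1: 6, 2, 7, 1, 3, 5, 4
Ranks of variable 2: 3, 6, 7, 2, 1, 5, 4
d = r₁ − r₂: 3, -4, 0, -1, 2, 0, 0
d²: 9, 16, 0, 1, 4, 0, 0; Σd² = 30
ρ = 1 − 6·30/(7·48) = 1 − 180/336 = 0.464

0.464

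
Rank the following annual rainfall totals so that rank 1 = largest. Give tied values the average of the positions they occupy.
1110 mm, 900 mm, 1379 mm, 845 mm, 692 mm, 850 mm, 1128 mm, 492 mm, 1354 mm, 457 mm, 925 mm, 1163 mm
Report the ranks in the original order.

5, 7, 1, 9, 10, 8, 4, 11, 2, 12, 6, 3

Sorted (descending): 1379, 1354, 1163, 1128, 1110, 925, 900, 850, 845, 692, 492, 457
No ties — each value takes its position as its rank.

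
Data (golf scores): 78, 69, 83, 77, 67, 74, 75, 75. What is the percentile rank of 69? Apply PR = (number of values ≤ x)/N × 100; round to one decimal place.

25.0

N = 8.
Strictly below 69: 1. Equal to 69: 1.
PR = 2/8 × 100 = 25.0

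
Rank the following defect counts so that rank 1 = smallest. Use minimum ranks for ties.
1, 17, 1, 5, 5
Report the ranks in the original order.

Sorted (ascending): 1, 1, 5, 5, 17
The 2 values of 1 occupy positions 1–2 → each gets rank 1.
The 2 values of 5 occupy positions 3–4 → each gets rank 3.

1, 5, 1, 3, 3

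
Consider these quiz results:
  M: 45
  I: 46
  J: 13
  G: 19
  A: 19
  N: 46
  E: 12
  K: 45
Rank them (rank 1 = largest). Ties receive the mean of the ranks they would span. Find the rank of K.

3.5

Sorted (descending): 46, 46, 45, 45, 19, 19, 13, 12
The 2 values of 46 occupy positions 1–2 → average rank (1+2)/2 = 1.5.
The 2 values of 45 occupy positions 3–4 → average rank (3+4)/2 = 3.5.
The 2 values of 19 occupy positions 5–6 → average rank (5+6)/2 = 5.5.
K has value 45 → rank 3.5.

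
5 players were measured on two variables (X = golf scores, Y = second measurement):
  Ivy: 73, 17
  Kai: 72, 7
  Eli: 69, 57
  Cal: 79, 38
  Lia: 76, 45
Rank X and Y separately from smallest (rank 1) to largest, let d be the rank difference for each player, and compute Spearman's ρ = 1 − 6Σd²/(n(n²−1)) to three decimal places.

Ranks of variable 1: 3, 2, 1, 5, 4
Ranks of variable 2: 2, 1, 5, 3, 4
d = r₁ − r₂: 1, 1, -4, 2, 0
d²: 1, 1, 16, 4, 0; Σd² = 22
ρ = 1 − 6·22/(5·24) = 1 − 132/120 = -0.100

-0.100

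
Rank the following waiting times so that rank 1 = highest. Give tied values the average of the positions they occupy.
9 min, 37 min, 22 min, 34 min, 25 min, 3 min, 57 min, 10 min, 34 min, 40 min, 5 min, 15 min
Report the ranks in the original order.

10, 3, 7, 4.5, 6, 12, 1, 9, 4.5, 2, 11, 8

Sorted (descending): 57, 40, 37, 34, 34, 25, 22, 15, 10, 9, 5, 3
The 2 values of 34 occupy positions 4–5 → average rank (4+5)/2 = 4.5.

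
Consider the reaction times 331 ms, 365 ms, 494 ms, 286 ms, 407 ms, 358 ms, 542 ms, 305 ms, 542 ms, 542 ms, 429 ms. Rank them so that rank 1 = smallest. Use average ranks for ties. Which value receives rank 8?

494

Sorted (ascending): 286, 305, 331, 358, 365, 407, 429, 494, 542, 542, 542
The 3 values of 542 occupy positions 9–11 → average rank 10.
Rank 8 → value 494.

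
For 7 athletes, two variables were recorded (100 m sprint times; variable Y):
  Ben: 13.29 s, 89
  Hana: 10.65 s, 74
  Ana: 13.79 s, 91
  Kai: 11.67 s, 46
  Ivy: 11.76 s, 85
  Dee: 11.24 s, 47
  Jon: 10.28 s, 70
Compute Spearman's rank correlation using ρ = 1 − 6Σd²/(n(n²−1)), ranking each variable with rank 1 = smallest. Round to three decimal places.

0.679

Ranks of variable 1: 6, 2, 7, 4, 5, 3, 1
Ranks of variable 2: 6, 4, 7, 1, 5, 2, 3
d = r₁ − r₂: 0, -2, 0, 3, 0, 1, -2
d²: 0, 4, 0, 9, 0, 1, 4; Σd² = 18
ρ = 1 − 6·18/(7·48) = 1 − 108/336 = 0.679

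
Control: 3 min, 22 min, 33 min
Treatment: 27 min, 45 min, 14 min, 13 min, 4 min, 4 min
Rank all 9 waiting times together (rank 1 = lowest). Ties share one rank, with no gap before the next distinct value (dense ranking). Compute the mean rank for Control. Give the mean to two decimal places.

Sorted (ascending): 3, 4, 4, 13, 14, 22, 27, 33, 45
The 2 values of 4 share dense rank 2.
Remaining distinct values take the next consecutive integers.
Control values → pooled ranks: 3→1, 22→5, 33→7
Mean rank = (1 + 5 + 7) / 3 = 4.33

4.33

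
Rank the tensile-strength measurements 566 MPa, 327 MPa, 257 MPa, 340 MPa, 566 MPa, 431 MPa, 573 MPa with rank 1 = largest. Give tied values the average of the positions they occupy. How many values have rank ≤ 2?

1

Sorted (descending): 573, 566, 566, 431, 340, 327, 257
The 2 values of 566 occupy positions 2–3 → average rank (2+3)/2 = 2.5.
Ranks ≤ 2: {1} → 1 value.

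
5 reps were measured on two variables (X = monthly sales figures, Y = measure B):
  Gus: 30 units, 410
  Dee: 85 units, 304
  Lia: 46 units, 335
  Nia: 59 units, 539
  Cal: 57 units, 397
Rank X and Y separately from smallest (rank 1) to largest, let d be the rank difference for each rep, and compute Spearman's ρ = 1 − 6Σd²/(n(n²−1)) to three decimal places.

-0.300

Ranks of variable 1: 1, 5, 2, 4, 3
Ranks of variable 2: 4, 1, 2, 5, 3
d = r₁ − r₂: -3, 4, 0, -1, 0
d²: 9, 16, 0, 1, 0; Σd² = 26
ρ = 1 − 6·26/(5·24) = 1 − 156/120 = -0.300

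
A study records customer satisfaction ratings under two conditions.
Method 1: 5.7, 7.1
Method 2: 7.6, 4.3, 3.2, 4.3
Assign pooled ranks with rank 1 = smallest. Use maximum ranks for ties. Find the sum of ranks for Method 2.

Sorted (ascending): 3.2, 4.3, 4.3, 5.7, 7.1, 7.6
The 2 values of 4.3 occupy positions 2–3 → each gets rank 3.
Method 2 values → pooled ranks: 7.6→6, 4.3→3, 3.2→1, 4.3→3
Rank sum = 6 + 3 + 1 + 3 = 13

13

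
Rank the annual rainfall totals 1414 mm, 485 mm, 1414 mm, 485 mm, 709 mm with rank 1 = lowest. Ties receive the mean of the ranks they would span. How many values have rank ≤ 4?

3

Sorted (ascending): 485, 485, 709, 1414, 1414
The 2 values of 485 occupy positions 1–2 → average rank (1+2)/2 = 1.5.
The 2 values of 1414 occupy positions 4–5 → average rank (4+5)/2 = 4.5.
Ranks ≤ 4: {1.5, 1.5, 3} → 3 values.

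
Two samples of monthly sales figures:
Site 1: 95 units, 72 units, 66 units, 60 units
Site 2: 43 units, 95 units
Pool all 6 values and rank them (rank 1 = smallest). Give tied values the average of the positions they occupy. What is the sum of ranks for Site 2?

Sorted (ascending): 43, 60, 66, 72, 95, 95
The 2 values of 95 occupy positions 5–6 → average rank (5+6)/2 = 5.5.
Site 2 values → pooled ranks: 43→1, 95→5.5
Rank sum = 1 + 5.5 = 6.5

6.5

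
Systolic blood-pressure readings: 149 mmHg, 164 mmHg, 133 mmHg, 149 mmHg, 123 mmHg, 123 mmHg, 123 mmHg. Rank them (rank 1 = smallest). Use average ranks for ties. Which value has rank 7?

164

Sorted (ascending): 123, 123, 123, 133, 149, 149, 164
The 3 values of 123 occupy positions 1–3 → average rank 2.
The 2 values of 149 occupy positions 5–6 → average rank (5+6)/2 = 5.5.
Rank 7 → value 164.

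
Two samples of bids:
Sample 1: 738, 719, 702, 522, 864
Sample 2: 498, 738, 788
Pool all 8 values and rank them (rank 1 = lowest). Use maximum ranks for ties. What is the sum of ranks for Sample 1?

23

Sorted (ascending): 498, 522, 702, 719, 738, 738, 788, 864
The 2 values of 738 occupy positions 5–6 → each gets rank 6.
Sample 1 values → pooled ranks: 738→6, 719→4, 702→3, 522→2, 864→8
Rank sum = 6 + 4 + 3 + 2 + 8 = 23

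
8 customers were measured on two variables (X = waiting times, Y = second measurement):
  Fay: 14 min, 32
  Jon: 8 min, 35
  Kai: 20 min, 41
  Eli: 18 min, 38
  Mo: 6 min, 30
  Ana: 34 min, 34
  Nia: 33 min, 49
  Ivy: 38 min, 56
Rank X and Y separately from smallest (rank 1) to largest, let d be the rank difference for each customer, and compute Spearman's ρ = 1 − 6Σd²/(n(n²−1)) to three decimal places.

0.714

Ranks of variable 1: 3, 2, 5, 4, 1, 7, 6, 8
Ranks of variable 2: 2, 4, 6, 5, 1, 3, 7, 8
d = r₁ − r₂: 1, -2, -1, -1, 0, 4, -1, 0
d²: 1, 4, 1, 1, 0, 16, 1, 0; Σd² = 24
ρ = 1 − 6·24/(8·63) = 1 − 144/504 = 0.714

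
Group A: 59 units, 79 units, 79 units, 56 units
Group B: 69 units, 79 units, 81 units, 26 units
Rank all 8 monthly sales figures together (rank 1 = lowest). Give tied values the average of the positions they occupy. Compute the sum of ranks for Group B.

19

Sorted (ascending): 26, 56, 59, 69, 79, 79, 79, 81
The 3 values of 79 occupy positions 5–7 → average rank 6.
Group B values → pooled ranks: 69→4, 79→6, 81→8, 26→1
Rank sum = 4 + 6 + 8 + 1 = 19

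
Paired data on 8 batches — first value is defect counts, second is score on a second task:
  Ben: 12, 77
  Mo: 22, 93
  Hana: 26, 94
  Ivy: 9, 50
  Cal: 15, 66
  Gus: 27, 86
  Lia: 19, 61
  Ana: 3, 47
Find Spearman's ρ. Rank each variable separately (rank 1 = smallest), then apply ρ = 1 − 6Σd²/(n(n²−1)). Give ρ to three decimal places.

Ranks of variable 1: 3, 6, 7, 2, 4, 8, 5, 1
Ranks of variable 2: 5, 7, 8, 2, 4, 6, 3, 1
d = r₁ − r₂: -2, -1, -1, 0, 0, 2, 2, 0
d²: 4, 1, 1, 0, 0, 4, 4, 0; Σd² = 14
ρ = 1 − 6·14/(8·63) = 1 − 84/504 = 0.833

0.833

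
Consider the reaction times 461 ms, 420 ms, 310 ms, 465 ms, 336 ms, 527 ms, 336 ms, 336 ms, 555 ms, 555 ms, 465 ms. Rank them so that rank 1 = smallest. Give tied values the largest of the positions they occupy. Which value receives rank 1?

310

Sorted (ascending): 310, 336, 336, 336, 420, 461, 465, 465, 527, 555, 555
The 3 values of 336 occupy positions 2–4 → each gets rank 4.
The 2 values of 465 occupy positions 7–8 → each gets rank 8.
The 2 values of 555 occupy positions 10–11 → each gets rank 11.
Rank 1 → value 310.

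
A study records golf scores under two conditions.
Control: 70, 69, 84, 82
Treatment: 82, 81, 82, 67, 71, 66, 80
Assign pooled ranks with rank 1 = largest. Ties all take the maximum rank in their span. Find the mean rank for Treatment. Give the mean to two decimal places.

6.71

Sorted (descending): 84, 82, 82, 82, 81, 80, 71, 70, 69, 67, 66
The 3 values of 82 occupy positions 2–4 → each gets rank 4.
Treatment values → pooled ranks: 82→4, 81→5, 82→4, 67→10, 71→7, 66→11, 80→6
Mean rank = (4 + 5 + 4 + 10 + 7 + 11 + 6) / 7 = 6.71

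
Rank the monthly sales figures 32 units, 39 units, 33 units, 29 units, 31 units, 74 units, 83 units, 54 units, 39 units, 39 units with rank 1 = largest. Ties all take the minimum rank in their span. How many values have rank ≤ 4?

6

Sorted (descending): 83, 74, 54, 39, 39, 39, 33, 32, 31, 29
The 3 values of 39 occupy positions 4–6 → each gets rank 4.
Ranks ≤ 4: {1, 2, 3, 4, 4, 4} → 6 values.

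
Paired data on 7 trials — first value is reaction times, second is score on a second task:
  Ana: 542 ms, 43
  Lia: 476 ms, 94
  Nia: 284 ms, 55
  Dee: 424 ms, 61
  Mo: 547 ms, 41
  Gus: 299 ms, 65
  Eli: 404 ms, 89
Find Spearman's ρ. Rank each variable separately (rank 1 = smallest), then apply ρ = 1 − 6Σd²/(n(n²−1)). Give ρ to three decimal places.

-0.393

Ranks of variable 1: 6, 5, 1, 4, 7, 2, 3
Ranks of variable 2: 2, 7, 3, 4, 1, 5, 6
d = r₁ − r₂: 4, -2, -2, 0, 6, -3, -3
d²: 16, 4, 4, 0, 36, 9, 9; Σd² = 78
ρ = 1 − 6·78/(7·48) = 1 − 468/336 = -0.393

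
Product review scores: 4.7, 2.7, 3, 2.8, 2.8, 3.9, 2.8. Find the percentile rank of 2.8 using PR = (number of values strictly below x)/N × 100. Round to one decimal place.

14.3

N = 7.
Strictly below 2.8: 1. Equal to 2.8: 3.
PR = 1/7 × 100 = 14.3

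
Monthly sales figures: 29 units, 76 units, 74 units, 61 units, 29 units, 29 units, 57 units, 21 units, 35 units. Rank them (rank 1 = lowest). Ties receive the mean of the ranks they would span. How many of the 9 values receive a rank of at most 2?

1

Sorted (ascending): 21, 29, 29, 29, 35, 57, 61, 74, 76
The 3 values of 29 occupy positions 2–4 → average rank 3.
Ranks ≤ 2: {1} → 1 value.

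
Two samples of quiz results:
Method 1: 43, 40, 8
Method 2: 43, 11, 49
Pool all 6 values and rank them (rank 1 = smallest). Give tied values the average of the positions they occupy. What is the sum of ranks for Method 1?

Sorted (ascending): 8, 11, 40, 43, 43, 49
The 2 values of 43 occupy positions 4–5 → average rank (4+5)/2 = 4.5.
Method 1 values → pooled ranks: 43→4.5, 40→3, 8→1
Rank sum = 4.5 + 3 + 1 = 8.5

8.5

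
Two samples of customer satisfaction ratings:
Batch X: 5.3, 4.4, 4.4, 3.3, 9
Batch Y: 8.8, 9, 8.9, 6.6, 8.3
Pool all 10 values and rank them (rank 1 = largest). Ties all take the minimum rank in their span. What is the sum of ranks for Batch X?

34

Sorted (descending): 9, 9, 8.9, 8.8, 8.3, 6.6, 5.3, 4.4, 4.4, 3.3
The 2 values of 9 occupy positions 1–2 → each gets rank 1.
The 2 values of 4.4 occupy positions 8–9 → each gets rank 8.
Batch X values → pooled ranks: 5.3→7, 4.4→8, 4.4→8, 3.3→10, 9→1
Rank sum = 7 + 8 + 8 + 10 + 1 = 34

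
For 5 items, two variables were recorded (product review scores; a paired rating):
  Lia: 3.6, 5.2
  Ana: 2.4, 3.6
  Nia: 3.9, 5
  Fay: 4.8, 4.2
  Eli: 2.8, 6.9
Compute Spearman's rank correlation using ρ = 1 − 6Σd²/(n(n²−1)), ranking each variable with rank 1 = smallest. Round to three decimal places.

0.000

Ranks of variable 1: 3, 1, 4, 5, 2
Ranks of variable 2: 4, 1, 3, 2, 5
d = r₁ − r₂: -1, 0, 1, 3, -3
d²: 1, 0, 1, 9, 9; Σd² = 20
ρ = 1 − 6·20/(5·24) = 1 − 120/120 = 0.000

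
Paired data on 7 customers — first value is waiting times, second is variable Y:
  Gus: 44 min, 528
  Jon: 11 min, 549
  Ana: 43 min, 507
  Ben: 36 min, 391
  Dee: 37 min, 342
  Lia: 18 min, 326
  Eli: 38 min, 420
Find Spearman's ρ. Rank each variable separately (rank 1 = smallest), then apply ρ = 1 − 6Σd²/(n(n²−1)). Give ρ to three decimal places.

Ranks of variable 1: 7, 1, 6, 3, 4, 2, 5
Ranks of variable 2: 6, 7, 5, 3, 2, 1, 4
d = r₁ − r₂: 1, -6, 1, 0, 2, 1, 1
d²: 1, 36, 1, 0, 4, 1, 1; Σd² = 44
ρ = 1 − 6·44/(7·48) = 1 − 264/336 = 0.214

0.214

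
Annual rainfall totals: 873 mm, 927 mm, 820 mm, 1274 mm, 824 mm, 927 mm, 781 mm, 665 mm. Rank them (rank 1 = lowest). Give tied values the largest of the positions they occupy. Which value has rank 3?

Sorted (ascending): 665, 781, 820, 824, 873, 927, 927, 1274
The 2 values of 927 occupy positions 6–7 → each gets rank 7.
Rank 3 → value 820.

820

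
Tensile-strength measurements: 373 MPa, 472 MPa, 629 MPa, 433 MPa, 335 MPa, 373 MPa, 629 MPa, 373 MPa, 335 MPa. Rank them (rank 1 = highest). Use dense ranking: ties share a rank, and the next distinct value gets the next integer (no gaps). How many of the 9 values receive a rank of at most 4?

Sorted (descending): 629, 629, 472, 433, 373, 373, 373, 335, 335
The 2 values of 629 share dense rank 1.
The 3 values of 373 share dense rank 4.
The 2 values of 335 share dense rank 5.
Remaining distinct values take the next consecutive integers.
Ranks ≤ 4: {1, 1, 2, 3, 4, 4, 4} → 7 values.

7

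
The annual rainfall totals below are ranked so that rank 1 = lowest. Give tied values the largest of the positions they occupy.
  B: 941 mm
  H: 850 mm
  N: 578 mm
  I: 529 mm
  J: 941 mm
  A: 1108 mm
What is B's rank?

5

Sorted (ascending): 529, 578, 850, 941, 941, 1108
The 2 values of 941 occupy positions 4–5 → each gets rank 5.
B has value 941 mm → rank 5.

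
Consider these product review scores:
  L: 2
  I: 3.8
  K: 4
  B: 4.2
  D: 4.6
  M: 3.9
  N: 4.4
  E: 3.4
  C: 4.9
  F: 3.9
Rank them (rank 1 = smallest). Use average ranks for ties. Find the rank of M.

4.5

Sorted (ascending): 2, 3.4, 3.8, 3.9, 3.9, 4, 4.2, 4.4, 4.6, 4.9
The 2 values of 3.9 occupy positions 4–5 → average rank (4+5)/2 = 4.5.
M has value 3.9 → rank 4.5.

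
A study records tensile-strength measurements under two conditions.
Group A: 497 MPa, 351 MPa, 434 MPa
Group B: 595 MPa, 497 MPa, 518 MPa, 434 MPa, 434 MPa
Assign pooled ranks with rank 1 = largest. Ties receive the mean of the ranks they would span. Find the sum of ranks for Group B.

Sorted (descending): 595, 518, 497, 497, 434, 434, 434, 351
The 2 values of 497 occupy positions 3–4 → average rank (3+4)/2 = 3.5.
The 3 values of 434 occupy positions 5–7 → average rank 6.
Group B values → pooled ranks: 595→1, 497→3.5, 518→2, 434→6, 434→6
Rank sum = 1 + 3.5 + 2 + 6 + 6 = 18.5

18.5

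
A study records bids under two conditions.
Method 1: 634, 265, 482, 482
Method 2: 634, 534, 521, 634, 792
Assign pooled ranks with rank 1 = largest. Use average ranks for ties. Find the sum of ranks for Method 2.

18

Sorted (descending): 792, 634, 634, 634, 534, 521, 482, 482, 265
The 3 values of 634 occupy positions 2–4 → average rank 3.
The 2 values of 482 occupy positions 7–8 → average rank (7+8)/2 = 7.5.
Method 2 values → pooled ranks: 634→3, 534→5, 521→6, 634→3, 792→1
Rank sum = 3 + 5 + 6 + 3 + 1 = 18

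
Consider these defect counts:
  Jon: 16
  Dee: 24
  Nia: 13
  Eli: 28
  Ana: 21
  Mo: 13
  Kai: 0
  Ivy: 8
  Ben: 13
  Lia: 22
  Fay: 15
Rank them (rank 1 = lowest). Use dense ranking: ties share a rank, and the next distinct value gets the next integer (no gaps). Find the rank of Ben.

3

Sorted (ascending): 0, 8, 13, 13, 13, 15, 16, 21, 22, 24, 28
The 3 values of 13 share dense rank 3.
Remaining distinct values take the next consecutive integers.
Ben has value 13 → rank 3.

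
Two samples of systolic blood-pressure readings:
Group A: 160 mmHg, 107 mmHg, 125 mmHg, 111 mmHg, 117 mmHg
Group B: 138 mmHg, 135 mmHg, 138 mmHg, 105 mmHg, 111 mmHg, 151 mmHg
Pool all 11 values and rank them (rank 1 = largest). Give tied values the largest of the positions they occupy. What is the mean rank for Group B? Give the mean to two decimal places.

5.83

Sorted (descending): 160, 151, 138, 138, 135, 125, 117, 111, 111, 107, 105
The 2 values of 138 occupy positions 3–4 → each gets rank 4.
The 2 values of 111 occupy positions 8–9 → each gets rank 9.
Group B values → pooled ranks: 138→4, 135→5, 138→4, 105→11, 111→9, 151→2
Mean rank = (4 + 5 + 4 + 11 + 9 + 2) / 6 = 5.83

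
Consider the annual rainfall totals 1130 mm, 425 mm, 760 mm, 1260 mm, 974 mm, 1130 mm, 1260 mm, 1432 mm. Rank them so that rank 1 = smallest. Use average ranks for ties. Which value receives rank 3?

Sorted (ascending): 425, 760, 974, 1130, 1130, 1260, 1260, 1432
The 2 values of 1130 occupy positions 4–5 → average rank (4+5)/2 = 4.5.
The 2 values of 1260 occupy positions 6–7 → average rank (6+7)/2 = 6.5.
Rank 3 → value 974.

974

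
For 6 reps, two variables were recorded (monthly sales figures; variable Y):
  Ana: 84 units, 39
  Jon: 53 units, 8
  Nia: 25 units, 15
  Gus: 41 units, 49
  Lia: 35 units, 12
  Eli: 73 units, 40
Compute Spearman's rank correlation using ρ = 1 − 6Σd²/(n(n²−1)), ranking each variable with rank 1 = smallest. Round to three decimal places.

0.257

Ranks of variable 1: 6, 4, 1, 3, 2, 5
Ranks of variable 2: 4, 1, 3, 6, 2, 5
d = r₁ − r₂: 2, 3, -2, -3, 0, 0
d²: 4, 9, 4, 9, 0, 0; Σd² = 26
ρ = 1 − 6·26/(6·35) = 1 − 156/210 = 0.257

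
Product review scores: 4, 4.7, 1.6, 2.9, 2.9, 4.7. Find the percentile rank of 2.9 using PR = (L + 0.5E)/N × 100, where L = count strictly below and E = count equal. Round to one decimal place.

N = 6.
Strictly below 2.9: 1. Equal to 2.9: 2.
PR = (1 + 0.5·2)/6 × 100 = 33.3

33.3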